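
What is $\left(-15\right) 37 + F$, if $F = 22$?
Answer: $-533$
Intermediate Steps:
$\left(-15\right) 37 + F = \left(-15\right) 37 + 22 = -555 + 22 = -533$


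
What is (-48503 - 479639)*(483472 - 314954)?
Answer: -89001433556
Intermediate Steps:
(-48503 - 479639)*(483472 - 314954) = -528142*168518 = -89001433556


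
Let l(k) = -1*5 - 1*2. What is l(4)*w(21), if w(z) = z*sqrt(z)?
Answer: -147*sqrt(21) ≈ -673.64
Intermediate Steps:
w(z) = z**(3/2)
l(k) = -7 (l(k) = -5 - 2 = -7)
l(4)*w(21) = -147*sqrt(21)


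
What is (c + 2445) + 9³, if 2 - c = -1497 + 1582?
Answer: 3091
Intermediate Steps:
c = -83 (c = 2 - (-1497 + 1582) = 2 - 1*85 = 2 - 85 = -83)
(c + 2445) + 9³ = (-83 + 2445) + 9³ = 2362 + 729 = 3091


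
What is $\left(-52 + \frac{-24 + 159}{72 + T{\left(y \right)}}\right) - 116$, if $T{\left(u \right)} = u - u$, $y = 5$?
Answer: $- \frac{1329}{8} \approx -166.13$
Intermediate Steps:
$T{\left(u \right)} = 0$
$\left(-52 + \frac{-24 + 159}{72 + T{\left(y \right)}}\right) - 116 = \left(-52 + \frac{-24 + 159}{72 + 0}\right) - 116 = \left(-52 + \frac{135}{72}\right) - 116 = \left(-52 + 135 \cdot \frac{1}{72}\right) - 116 = \left(-52 + \frac{15}{8}\right) - 116 = - \frac{401}{8} - 116 = - \frac{1329}{8}$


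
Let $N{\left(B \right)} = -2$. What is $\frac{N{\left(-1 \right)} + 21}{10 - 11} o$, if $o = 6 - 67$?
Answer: $1159$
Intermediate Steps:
$o = -61$ ($o = 6 - 67 = -61$)
$\frac{N{\left(-1 \right)} + 21}{10 - 11} o = \frac{-2 + 21}{10 - 11} \left(-61\right) = \frac{19}{-1} \left(-61\right) = 19 \left(-1\right) \left(-61\right) = \left(-19\right) \left(-61\right) = 1159$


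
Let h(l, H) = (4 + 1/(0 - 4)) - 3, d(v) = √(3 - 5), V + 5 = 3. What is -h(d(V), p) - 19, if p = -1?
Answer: -79/4 ≈ -19.750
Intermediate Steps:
V = -2 (V = -5 + 3 = -2)
d(v) = I*√2 (d(v) = √(-2) = I*√2)
h(l, H) = ¾ (h(l, H) = (4 + 1/(-4)) - 3 = (4 - ¼) - 3 = 15/4 - 3 = ¾)
-h(d(V), p) - 19 = -1*¾ - 19 = -¾ - 19 = -79/4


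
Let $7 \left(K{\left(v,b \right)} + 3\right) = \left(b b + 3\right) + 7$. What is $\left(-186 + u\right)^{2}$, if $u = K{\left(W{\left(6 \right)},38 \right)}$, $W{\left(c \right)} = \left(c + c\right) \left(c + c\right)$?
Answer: $\frac{17161}{49} \approx 350.22$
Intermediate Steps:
$W{\left(c \right)} = 4 c^{2}$ ($W{\left(c \right)} = 2 c 2 c = 4 c^{2}$)
$K{\left(v,b \right)} = - \frac{11}{7} + \frac{b^{2}}{7}$ ($K{\left(v,b \right)} = -3 + \frac{\left(b b + 3\right) + 7}{7} = -3 + \frac{\left(b^{2} + 3\right) + 7}{7} = -3 + \frac{\left(3 + b^{2}\right) + 7}{7} = -3 + \frac{10 + b^{2}}{7} = -3 + \left(\frac{10}{7} + \frac{b^{2}}{7}\right) = - \frac{11}{7} + \frac{b^{2}}{7}$)
$u = \frac{1433}{7}$ ($u = - \frac{11}{7} + \frac{38^{2}}{7} = - \frac{11}{7} + \frac{1}{7} \cdot 1444 = - \frac{11}{7} + \frac{1444}{7} = \frac{1433}{7} \approx 204.71$)
$\left(-186 + u\right)^{2} = \left(-186 + \frac{1433}{7}\right)^{2} = \left(\frac{131}{7}\right)^{2} = \frac{17161}{49}$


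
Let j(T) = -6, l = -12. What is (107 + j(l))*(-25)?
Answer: -2525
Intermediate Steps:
(107 + j(l))*(-25) = (107 - 6)*(-25) = 101*(-25) = -2525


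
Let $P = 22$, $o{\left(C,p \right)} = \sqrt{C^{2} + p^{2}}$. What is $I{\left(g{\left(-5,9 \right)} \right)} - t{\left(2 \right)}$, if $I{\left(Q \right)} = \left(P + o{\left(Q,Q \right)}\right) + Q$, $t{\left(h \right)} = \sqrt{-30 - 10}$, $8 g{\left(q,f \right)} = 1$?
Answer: $\frac{177}{8} + \frac{\sqrt{2}}{8} - 2 i \sqrt{10} \approx 22.302 - 6.3246 i$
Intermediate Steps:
$g{\left(q,f \right)} = \frac{1}{8}$ ($g{\left(q,f \right)} = \frac{1}{8} \cdot 1 = \frac{1}{8}$)
$t{\left(h \right)} = 2 i \sqrt{10}$ ($t{\left(h \right)} = \sqrt{-40} = 2 i \sqrt{10}$)
$I{\left(Q \right)} = 22 + Q + \sqrt{2} \sqrt{Q^{2}}$ ($I{\left(Q \right)} = \left(22 + \sqrt{Q^{2} + Q^{2}}\right) + Q = \left(22 + \sqrt{2 Q^{2}}\right) + Q = \left(22 + \sqrt{2} \sqrt{Q^{2}}\right) + Q = 22 + Q + \sqrt{2} \sqrt{Q^{2}}$)
$I{\left(g{\left(-5,9 \right)} \right)} - t{\left(2 \right)} = \left(22 + \frac{1}{8} + \sqrt{2} \sqrt{\left(\frac{1}{8}\right)^{2}}\right) - 2 i \sqrt{10} = \left(22 + \frac{1}{8} + \frac{\sqrt{2}}{8}\right) - 2 i \sqrt{10} = \left(\frac{177}{8} + \frac{\sqrt{2}}{8}\right) - 2 i \sqrt{10} = \frac{177}{8} + \frac{\sqrt{2}}{8} - 2 i \sqrt{10}$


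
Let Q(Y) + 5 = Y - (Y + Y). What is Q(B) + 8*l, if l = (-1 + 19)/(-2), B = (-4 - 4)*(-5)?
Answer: -117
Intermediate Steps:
B = 40 (B = -8*(-5) = 40)
Q(Y) = -5 - Y (Q(Y) = -5 + (Y - (Y + Y)) = -5 + (Y - 2*Y) = -5 - Y)
l = -9 (l = 18*(-½) = -9)
Q(B) + 8*l = (-5 - 1*40) + 8*(-9) = (-5 - 40) - 72 = -45 - 72 = -117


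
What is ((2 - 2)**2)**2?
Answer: 0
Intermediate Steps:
((2 - 2)**2)**2 = (0**2)**2 = 0**2 = 0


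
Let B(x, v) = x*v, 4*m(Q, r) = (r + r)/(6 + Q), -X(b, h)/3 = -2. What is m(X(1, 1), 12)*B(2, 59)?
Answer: 59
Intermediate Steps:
X(b, h) = 6 (X(b, h) = -3*(-2) = 6)
m(Q, r) = r/(2*(6 + Q)) (m(Q, r) = ((r + r)/(6 + Q))/4 = ((2*r)/(6 + Q))/4 = (2*r/(6 + Q))/4 = r/(2*(6 + Q)))
B(x, v) = v*x
m(X(1, 1), 12)*B(2, 59) = ((½)*12/(6 + 6))*(59*2) = ((½)*12/12)*118 = ((½)*12*(1/12))*118 = (½)*118 = 59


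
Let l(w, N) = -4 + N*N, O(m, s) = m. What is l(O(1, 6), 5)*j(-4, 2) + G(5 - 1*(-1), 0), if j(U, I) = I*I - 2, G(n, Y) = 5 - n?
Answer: 41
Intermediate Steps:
l(w, N) = -4 + N**2
j(U, I) = -2 + I**2 (j(U, I) = I**2 - 2 = -2 + I**2)
l(O(1, 6), 5)*j(-4, 2) + G(5 - 1*(-1), 0) = (-4 + 5**2)*(-2 + 2**2) + (5 - (5 - 1*(-1))) = (-4 + 25)*(-2 + 4) + (5 - (5 + 1)) = 21*2 + (5 - 1*6) = 42 + (5 - 6) = 42 - 1 = 41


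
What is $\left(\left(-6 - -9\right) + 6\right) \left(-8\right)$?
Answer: $-72$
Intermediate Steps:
$\left(\left(-6 - -9\right) + 6\right) \left(-8\right) = \left(\left(-6 + 9\right) + 6\right) \left(-8\right) = \left(3 + 6\right) \left(-8\right) = 9 \left(-8\right) = -72$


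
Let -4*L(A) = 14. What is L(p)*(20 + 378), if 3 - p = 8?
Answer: -1393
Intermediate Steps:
p = -5 (p = 3 - 1*8 = 3 - 8 = -5)
L(A) = -7/2 (L(A) = -¼*14 = -7/2)
L(p)*(20 + 378) = -7*(20 + 378)/2 = -7/2*398 = -1393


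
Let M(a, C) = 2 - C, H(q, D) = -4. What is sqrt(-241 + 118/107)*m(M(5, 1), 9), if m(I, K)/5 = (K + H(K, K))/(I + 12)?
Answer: 25*I*sqrt(2746583)/1391 ≈ 29.786*I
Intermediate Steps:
m(I, K) = 5*(-4 + K)/(12 + I) (m(I, K) = 5*((K - 4)/(I + 12)) = 5*((-4 + K)/(12 + I)) = 5*(-4 + K)/(12 + I))
sqrt(-241 + 118/107)*m(M(5, 1), 9) = sqrt(-241 + 118/107)*(5*(-4 + 9)/(12 + (2 - 1*1))) = sqrt(-241 + 118*(1/107))*(5*5/(12 + (2 - 1))) = sqrt(-241 + 118/107)*(5*5/(12 + 1)) = sqrt(-25669/107)*(5*5/13) = (I*sqrt(2746583)/107)*(5*(1/13)*5) = (I*sqrt(2746583)/107)*(25/13) = 25*I*sqrt(2746583)/1391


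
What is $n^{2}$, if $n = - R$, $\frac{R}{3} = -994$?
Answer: $8892324$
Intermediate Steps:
$R = -2982$ ($R = 3 \left(-994\right) = -2982$)
$n = 2982$ ($n = \left(-1\right) \left(-2982\right) = 2982$)
$n^{2} = 2982^{2} = 8892324$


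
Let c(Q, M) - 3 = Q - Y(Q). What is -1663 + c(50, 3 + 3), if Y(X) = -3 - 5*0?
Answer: -1607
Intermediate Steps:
Y(X) = -3 (Y(X) = -3 + 0 = -3)
c(Q, M) = 6 + Q (c(Q, M) = 3 + (Q - 1*(-3)) = 3 + (Q + 3) = 3 + (3 + Q) = 6 + Q)
-1663 + c(50, 3 + 3) = -1663 + (6 + 50) = -1663 + 56 = -1607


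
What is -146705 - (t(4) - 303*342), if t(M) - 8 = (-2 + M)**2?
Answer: -43091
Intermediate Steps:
t(M) = 8 + (-2 + M)**2
-146705 - (t(4) - 303*342) = -146705 - ((8 + (-2 + 4)**2) - 303*342) = -146705 - ((8 + 2**2) - 103626) = -146705 - ((8 + 4) - 103626) = -146705 - (12 - 103626) = -146705 - 1*(-103614) = -146705 + 103614 = -43091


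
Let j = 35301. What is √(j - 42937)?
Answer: 2*I*√1909 ≈ 87.384*I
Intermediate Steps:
√(j - 42937) = √(35301 - 42937) = √(-7636) = 2*I*√1909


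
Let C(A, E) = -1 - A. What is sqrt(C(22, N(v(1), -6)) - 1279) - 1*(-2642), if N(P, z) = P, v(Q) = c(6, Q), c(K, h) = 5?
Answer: 2642 + I*sqrt(1302) ≈ 2642.0 + 36.083*I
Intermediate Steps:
v(Q) = 5
sqrt(C(22, N(v(1), -6)) - 1279) - 1*(-2642) = sqrt((-1 - 1*22) - 1279) - 1*(-2642) = sqrt((-1 - 22) - 1279) + 2642 = sqrt(-23 - 1279) + 2642 = sqrt(-1302) + 2642 = I*sqrt(1302) + 2642 = 2642 + I*sqrt(1302)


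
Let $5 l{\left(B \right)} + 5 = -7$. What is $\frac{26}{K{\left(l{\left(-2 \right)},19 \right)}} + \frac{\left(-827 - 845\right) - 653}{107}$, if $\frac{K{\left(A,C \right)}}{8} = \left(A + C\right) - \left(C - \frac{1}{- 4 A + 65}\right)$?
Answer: $- \frac{43988515}{1905028} \approx -23.091$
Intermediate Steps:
$l{\left(B \right)} = - \frac{12}{5}$ ($l{\left(B \right)} = -1 + \frac{1}{5} \left(-7\right) = -1 - \frac{7}{5} = - \frac{12}{5}$)
$K{\left(A,C \right)} = 8 A + \frac{8}{65 - 4 A}$ ($K{\left(A,C \right)} = 8 \left(\left(A + C\right) - \left(C - \frac{1}{- 4 A + 65}\right)\right) = 8 \left(\left(A + C\right) - \left(C - \frac{1}{65 - 4 A}\right)\right) = 8 \left(A + \frac{1}{65 - 4 A}\right) = 8 A + \frac{8}{65 - 4 A}$)
$\frac{26}{K{\left(l{\left(-2 \right)},19 \right)}} + \frac{\left(-827 - 845\right) - 653}{107} = \frac{26}{8 \frac{1}{-65 + 4 \left(- \frac{12}{5}\right)} \left(-1 - -156 + 4 \left(- \frac{12}{5}\right)^{2}\right)} + \frac{\left(-827 - 845\right) - 653}{107} = \frac{26}{8 \frac{1}{-65 - \frac{48}{5}} \left(-1 + 156 + 4 \cdot \frac{144}{25}\right)} + \left(-1672 - 653\right) \frac{1}{107} = \frac{26}{8 \frac{1}{- \frac{373}{5}} \left(-1 + 156 + \frac{576}{25}\right)} - \frac{2325}{107} = \frac{26}{8 \left(- \frac{5}{373}\right) \frac{4451}{25}} - \frac{2325}{107} = \frac{26}{- \frac{35608}{1865}} - \frac{2325}{107} = 26 \left(- \frac{1865}{35608}\right) - \frac{2325}{107} = - \frac{24245}{17804} - \frac{2325}{107} = - \frac{43988515}{1905028}$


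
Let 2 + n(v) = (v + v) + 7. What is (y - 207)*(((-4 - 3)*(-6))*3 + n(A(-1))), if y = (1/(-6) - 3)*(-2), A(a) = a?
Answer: -25886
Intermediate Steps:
y = 19/3 (y = (-1/6 - 3)*(-2) = -19/6*(-2) = 19/3 ≈ 6.3333)
n(v) = 5 + 2*v (n(v) = -2 + ((v + v) + 7) = -2 + (2*v + 7) = -2 + (7 + 2*v) = 5 + 2*v)
(y - 207)*(((-4 - 3)*(-6))*3 + n(A(-1))) = (19/3 - 207)*(((-4 - 3)*(-6))*3 + (5 + 2*(-1))) = -602*(-7*(-6)*3 + (5 - 2))/3 = -602*(42*3 + 3)/3 = -602*(126 + 3)/3 = -602/3*129 = -25886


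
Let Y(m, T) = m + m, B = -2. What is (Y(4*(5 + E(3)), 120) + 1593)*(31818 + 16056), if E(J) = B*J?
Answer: 75880290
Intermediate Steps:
E(J) = -2*J
Y(m, T) = 2*m
(Y(4*(5 + E(3)), 120) + 1593)*(31818 + 16056) = (2*(4*(5 - 2*3)) + 1593)*(31818 + 16056) = (2*(4*(5 - 6)) + 1593)*47874 = (2*(4*(-1)) + 1593)*47874 = (2*(-4) + 1593)*47874 = (-8 + 1593)*47874 = 1585*47874 = 75880290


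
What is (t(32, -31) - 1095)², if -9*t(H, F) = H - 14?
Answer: 1203409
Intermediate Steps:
t(H, F) = 14/9 - H/9 (t(H, F) = -(H - 14)/9 = -(-14 + H)/9 = 14/9 - H/9)
(t(32, -31) - 1095)² = ((14/9 - ⅑*32) - 1095)² = ((14/9 - 32/9) - 1095)² = (-2 - 1095)² = (-1097)² = 1203409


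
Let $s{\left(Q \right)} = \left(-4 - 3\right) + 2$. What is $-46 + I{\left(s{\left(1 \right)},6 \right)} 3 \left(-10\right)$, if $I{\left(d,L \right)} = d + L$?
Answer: $-76$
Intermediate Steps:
$s{\left(Q \right)} = -5$ ($s{\left(Q \right)} = -7 + 2 = -5$)
$I{\left(d,L \right)} = L + d$
$-46 + I{\left(s{\left(1 \right)},6 \right)} 3 \left(-10\right) = -46 + \left(6 - 5\right) 3 \left(-10\right) = -46 + 1 \left(-30\right) = -46 - 30 = -76$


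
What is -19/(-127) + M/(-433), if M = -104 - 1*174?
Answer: 43533/54991 ≈ 0.79164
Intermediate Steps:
M = -278 (M = -104 - 174 = -278)
-19/(-127) + M/(-433) = -19/(-127) - 278/(-433) = -19*(-1/127) - 278*(-1/433) = 19/127 + 278/433 = 43533/54991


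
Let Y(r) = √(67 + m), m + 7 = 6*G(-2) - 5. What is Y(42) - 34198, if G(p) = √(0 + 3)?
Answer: -34198 + √(55 + 6*√3) ≈ -34190.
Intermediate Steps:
G(p) = √3
m = -12 + 6*√3 (m = -7 + (6*√3 - 5) = -7 + (-5 + 6*√3) = -12 + 6*√3 ≈ -1.6077)
Y(r) = √(55 + 6*√3) (Y(r) = √(67 + (-12 + 6*√3)) = √(55 + 6*√3))
Y(42) - 34198 = √(55 + 6*√3) - 34198 = -34198 + √(55 + 6*√3)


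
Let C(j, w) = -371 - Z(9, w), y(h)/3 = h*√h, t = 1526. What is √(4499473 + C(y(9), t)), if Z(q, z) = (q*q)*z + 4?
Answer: 2*√1093873 ≈ 2091.8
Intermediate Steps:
y(h) = 3*h^(3/2) (y(h) = 3*(h*√h) = 3*h^(3/2))
Z(q, z) = 4 + z*q² (Z(q, z) = q²*z + 4 = z*q² + 4 = 4 + z*q²)
C(j, w) = -375 - 81*w (C(j, w) = -371 - (4 + w*9²) = -371 - (4 + w*81) = -371 - (4 + 81*w) = -371 + (-4 - 81*w) = -375 - 81*w)
√(4499473 + C(y(9), t)) = √(4499473 + (-375 - 81*1526)) = √(4499473 + (-375 - 123606)) = √(4499473 - 123981) = √4375492 = 2*√1093873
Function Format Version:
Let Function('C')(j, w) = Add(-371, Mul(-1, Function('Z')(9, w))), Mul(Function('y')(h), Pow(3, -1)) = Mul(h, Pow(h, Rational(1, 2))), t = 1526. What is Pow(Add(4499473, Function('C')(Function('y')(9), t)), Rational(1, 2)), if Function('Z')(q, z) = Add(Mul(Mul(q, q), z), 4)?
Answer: Mul(2, Pow(1093873, Rational(1, 2))) ≈ 2091.8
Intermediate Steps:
Function('y')(h) = Mul(3, Pow(h, Rational(3, 2))) (Function('y')(h) = Mul(3, Mul(h, Pow(h, Rational(1, 2)))) = Mul(3, Pow(h, Rational(3, 2))))
Function('Z')(q, z) = Add(4, Mul(z, Pow(q, 2))) (Function('Z')(q, z) = Add(Mul(Pow(q, 2), z), 4) = Add(Mul(z, Pow(q, 2)), 4) = Add(4, Mul(z, Pow(q, 2))))
Function('C')(j, w) = Add(-375, Mul(-81, w)) (Function('C')(j, w) = Add(-371, Mul(-1, Add(4, Mul(w, Pow(9, 2))))) = Add(-371, Mul(-1, Add(4, Mul(w, 81)))) = Add(-371, Mul(-1, Add(4, Mul(81, w)))) = Add(-371, Add(-4, Mul(-81, w))) = Add(-375, Mul(-81, w)))
Pow(Add(4499473, Function('C')(Function('y')(9), t)), Rational(1, 2)) = Pow(Add(4499473, Add(-375, Mul(-81, 1526))), Rational(1, 2)) = Pow(Add(4499473, Add(-375, -123606)), Rational(1, 2)) = Pow(Add(4499473, -123981), Rational(1, 2)) = Pow(4375492, Rational(1, 2)) = Mul(2, Pow(1093873, Rational(1, 2)))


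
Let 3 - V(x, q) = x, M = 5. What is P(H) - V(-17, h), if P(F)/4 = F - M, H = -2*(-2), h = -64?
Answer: -24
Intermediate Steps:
H = 4
V(x, q) = 3 - x
P(F) = -20 + 4*F (P(F) = 4*(F - 1*5) = 4*(F - 5) = 4*(-5 + F) = -20 + 4*F)
P(H) - V(-17, h) = (-20 + 4*4) - (3 - 1*(-17)) = (-20 + 16) - (3 + 17) = -4 - 1*20 = -4 - 20 = -24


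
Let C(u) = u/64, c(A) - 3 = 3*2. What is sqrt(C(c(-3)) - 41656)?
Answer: 65*I*sqrt(631)/8 ≈ 204.1*I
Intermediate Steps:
c(A) = 9 (c(A) = 3 + 3*2 = 3 + 6 = 9)
C(u) = u/64 (C(u) = u*(1/64) = u/64)
sqrt(C(c(-3)) - 41656) = sqrt((1/64)*9 - 41656) = sqrt(9/64 - 41656) = sqrt(-2665975/64) = 65*I*sqrt(631)/8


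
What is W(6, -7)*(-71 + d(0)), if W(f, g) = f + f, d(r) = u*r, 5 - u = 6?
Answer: -852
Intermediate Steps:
u = -1 (u = 5 - 1*6 = 5 - 6 = -1)
d(r) = -r
W(f, g) = 2*f
W(6, -7)*(-71 + d(0)) = (2*6)*(-71 - 1*0) = 12*(-71 + 0) = 12*(-71) = -852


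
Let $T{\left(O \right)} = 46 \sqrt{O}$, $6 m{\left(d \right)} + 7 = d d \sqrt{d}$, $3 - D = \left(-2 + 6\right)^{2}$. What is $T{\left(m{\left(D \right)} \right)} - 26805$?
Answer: $-26805 + \frac{23 \sqrt{-42 + 1014 i \sqrt{13}}}{3} \approx -26479.0 + 329.68 i$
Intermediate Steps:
$D = -13$ ($D = 3 - \left(-2 + 6\right)^{2} = 3 - 4^{2} = 3 - 16 = -13$)
$m{\left(d \right)} = - \frac{7}{6} + \frac{d^{\frac{5}{2}}}{6}$ ($m{\left(d \right)} = - \frac{7}{6} + \frac{d d \sqrt{d}}{6} = - \frac{7}{6} + \frac{d^{2} \sqrt{d}}{6} = - \frac{7}{6} + \frac{d^{\frac{5}{2}}}{6}$)
$T{\left(m{\left(D \right)} \right)} - 26805 = 46 \sqrt{- \frac{7}{6} + \frac{\left(-13\right)^{\frac{5}{2}}}{6}} - 26805 = 46 \sqrt{- \frac{7}{6} + \frac{169 i \sqrt{13}}{6}} - 26805 = -26805 + 46 \sqrt{- \frac{7}{6} + \frac{169 i \sqrt{13}}{6}}$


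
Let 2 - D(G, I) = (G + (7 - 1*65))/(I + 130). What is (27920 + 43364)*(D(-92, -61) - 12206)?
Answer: -20005284328/23 ≈ -8.6979e+8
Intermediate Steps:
D(G, I) = 2 - (-58 + G)/(130 + I) (D(G, I) = 2 - (G + (7 - 1*65))/(I + 130) = 2 - (G + (7 - 65))/(130 + I) = 2 - (G - 58)/(130 + I) = 2 - (-58 + G)/(130 + I))
(27920 + 43364)*(D(-92, -61) - 12206) = (27920 + 43364)*((318 - 1*(-92) + 2*(-61))/(130 - 61) - 12206) = 71284*((318 + 92 - 122)/69 - 12206) = 71284*((1/69)*288 - 12206) = 71284*(96/23 - 12206) = 71284*(-280642/23) = -20005284328/23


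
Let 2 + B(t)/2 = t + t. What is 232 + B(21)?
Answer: 312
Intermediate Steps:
B(t) = -4 + 4*t (B(t) = -4 + 2*(t + t) = -4 + 2*(2*t) = -4 + 4*t)
232 + B(21) = 232 + (-4 + 4*21) = 232 + (-4 + 84) = 232 + 80 = 312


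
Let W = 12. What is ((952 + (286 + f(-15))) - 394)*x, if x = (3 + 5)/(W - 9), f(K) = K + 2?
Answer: 2216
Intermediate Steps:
f(K) = 2 + K
x = 8/3 (x = (3 + 5)/(12 - 9) = 8/3 ≈ 2.6667)
((952 + (286 + f(-15))) - 394)*x = ((952 + (286 + (2 - 15))) - 394)*(8/3) = ((952 + (286 - 13)) - 394)*(8/3) = ((952 + 273) - 394)*(8/3) = (1225 - 394)*(8/3) = 831*(8/3) = 2216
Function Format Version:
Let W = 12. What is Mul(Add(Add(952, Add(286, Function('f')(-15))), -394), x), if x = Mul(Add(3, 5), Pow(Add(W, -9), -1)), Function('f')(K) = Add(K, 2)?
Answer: 2216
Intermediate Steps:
Function('f')(K) = Add(2, K)
x = Rational(8, 3) (x = Mul(Add(3, 5), Pow(Add(12, -9), -1)) = Mul(8, Pow(3, -1)) = Mul(8, Rational(1, 3)) = Rational(8, 3) ≈ 2.6667)
Mul(Add(Add(952, Add(286, Function('f')(-15))), -394), x) = Mul(Add(Add(952, Add(286, Add(2, -15))), -394), Rational(8, 3)) = Mul(Add(Add(952, Add(286, -13)), -394), Rational(8, 3)) = Mul(Add(Add(952, 273), -394), Rational(8, 3)) = Mul(Add(1225, -394), Rational(8, 3)) = Mul(831, Rational(8, 3)) = 2216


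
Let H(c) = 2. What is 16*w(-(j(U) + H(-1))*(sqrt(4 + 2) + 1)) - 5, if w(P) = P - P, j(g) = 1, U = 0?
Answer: -5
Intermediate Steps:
w(P) = 0
16*w(-(j(U) + H(-1))*(sqrt(4 + 2) + 1)) - 5 = 16*0 - 5 = 0 - 5 = -5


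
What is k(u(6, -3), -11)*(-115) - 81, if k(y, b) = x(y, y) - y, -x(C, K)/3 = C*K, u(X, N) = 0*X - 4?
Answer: 4979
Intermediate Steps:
u(X, N) = -4 (u(X, N) = 0 - 4 = -4)
x(C, K) = -3*C*K
k(y, b) = -y - 3*y**2 (k(y, b) = -3*y*y - y = -3*y**2 - y = -y - 3*y**2)
k(u(6, -3), -11)*(-115) - 81 = -4*(-1 - 3*(-4))*(-115) - 81 = -4*(-1 + 12)*(-115) - 81 = -4*11*(-115) - 81 = -44*(-115) - 81 = 5060 - 81 = 4979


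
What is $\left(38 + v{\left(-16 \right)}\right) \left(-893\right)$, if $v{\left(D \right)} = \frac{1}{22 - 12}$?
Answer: $- \frac{340233}{10} \approx -34023.0$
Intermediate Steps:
$v{\left(D \right)} = \frac{1}{10}$
$\left(38 + v{\left(-16 \right)}\right) \left(-893\right) = \left(38 + \frac{1}{10}\right) \left(-893\right) = \frac{381}{10} \left(-893\right) = - \frac{340233}{10}$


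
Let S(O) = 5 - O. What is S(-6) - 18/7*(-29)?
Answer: 599/7 ≈ 85.571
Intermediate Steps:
S(-6) - 18/7*(-29) = (5 - 1*(-6)) - 18/7*(-29) = (5 + 6) - 18*1/7*(-29) = 11 - 18/7*(-29) = 11 + 522/7 = 599/7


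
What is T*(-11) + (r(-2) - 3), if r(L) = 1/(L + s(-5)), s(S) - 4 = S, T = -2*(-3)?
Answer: -208/3 ≈ -69.333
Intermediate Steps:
T = 6
s(S) = 4 + S
r(L) = 1/(-1 + L) (r(L) = 1/(L + (4 - 5)) = 1/(L - 1) = 1/(-1 + L))
T*(-11) + (r(-2) - 3) = 6*(-11) + (1/(-1 - 2) - 3) = -66 + (1/(-3) - 3) = -66 + (-⅓ - 3) = -66 - 10/3 = -208/3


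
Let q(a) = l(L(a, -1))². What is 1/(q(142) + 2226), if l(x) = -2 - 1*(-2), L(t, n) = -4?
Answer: 1/2226 ≈ 0.00044924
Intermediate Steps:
l(x) = 0 (l(x) = -2 + 2 = 0)
q(a) = 0 (q(a) = 0² = 0)
1/(q(142) + 2226) = 1/(0 + 2226) = 1/2226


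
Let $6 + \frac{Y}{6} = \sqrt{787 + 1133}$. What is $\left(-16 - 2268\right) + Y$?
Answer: $-2320 + 48 \sqrt{30} \approx -2057.1$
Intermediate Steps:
$Y = -36 + 48 \sqrt{30}$ ($Y = -36 + 6 \sqrt{787 + 1133} = -36 + 6 \sqrt{1920} = -36 + 6 \cdot 8 \sqrt{30} = -36 + 48 \sqrt{30} \approx 226.91$)
$\left(-16 - 2268\right) + Y = \left(-16 - 2268\right) - \left(36 - 48 \sqrt{30}\right) = -2284 - \left(36 - 48 \sqrt{30}\right) = -2320 + 48 \sqrt{30}$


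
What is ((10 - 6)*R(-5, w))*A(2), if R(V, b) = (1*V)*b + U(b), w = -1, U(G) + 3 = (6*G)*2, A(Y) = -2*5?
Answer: 400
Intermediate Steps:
A(Y) = -10
U(G) = -3 + 12*G (U(G) = -3 + (6*G)*2 = -3 + 12*G)
R(V, b) = -3 + 12*b + V*b (R(V, b) = (1*V)*b + (-3 + 12*b) = V*b + (-3 + 12*b) = -3 + 12*b + V*b)
((10 - 6)*R(-5, w))*A(2) = ((10 - 6)*(-3 + 12*(-1) - 5*(-1)))*(-10) = (4*(-3 - 12 + 5))*(-10) = (4*(-10))*(-10) = -40*(-10) = 400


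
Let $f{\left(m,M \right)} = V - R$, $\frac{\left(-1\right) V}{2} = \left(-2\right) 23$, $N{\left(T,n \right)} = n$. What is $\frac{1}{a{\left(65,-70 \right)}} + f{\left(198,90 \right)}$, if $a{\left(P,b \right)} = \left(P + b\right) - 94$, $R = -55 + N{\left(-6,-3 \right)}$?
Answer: $\frac{14849}{99} \approx 149.99$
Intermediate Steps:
$R = -58$ ($R = -55 - 3 = -58$)
$V = 92$ ($V = - 2 \left(\left(-2\right) 23\right) = \left(-2\right) \left(-46\right) = 92$)
$a{\left(P,b \right)} = -94 + P + b$
$f{\left(m,M \right)} = 150$ ($f{\left(m,M \right)} = 92 - -58 = 92 + 58 = 150$)
$\frac{1}{a{\left(65,-70 \right)}} + f{\left(198,90 \right)} = \frac{1}{-94 + 65 - 70} + 150 = \frac{1}{-99} + 150 = - \frac{1}{99} + 150 = \frac{14849}{99}$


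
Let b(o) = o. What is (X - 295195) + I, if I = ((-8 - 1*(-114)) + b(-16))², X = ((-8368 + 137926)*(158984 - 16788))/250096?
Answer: -606575929/2842 ≈ -2.1343e+5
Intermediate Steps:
X = 209348061/2842 (X = (129558*142196)*(1/250096) = 18422629368*(1/250096) = 209348061/2842 ≈ 73662.)
I = 8100 (I = ((-8 - 1*(-114)) - 16)² = ((-8 + 114) - 16)² = (106 - 16)² = 90² = 8100)
(X - 295195) + I = (209348061/2842 - 295195) + 8100 = -629596129/2842 + 8100 = -606575929/2842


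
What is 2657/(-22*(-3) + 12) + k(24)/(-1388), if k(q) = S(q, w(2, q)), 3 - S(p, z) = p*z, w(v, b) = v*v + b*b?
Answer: 2386721/54132 ≈ 44.091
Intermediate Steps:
w(v, b) = b**2 + v**2 (w(v, b) = v**2 + b**2 = b**2 + v**2)
S(p, z) = 3 - p*z
k(q) = 3 - q*(4 + q**2) (k(q) = 3 - q*(q**2 + 2**2) = 3 - q*(q**2 + 4) = 3 - q*(4 + q**2))
2657/(-22*(-3) + 12) + k(24)/(-1388) = 2657/(-22*(-3) + 12) + (3 - 1*24*(4 + 24**2))/(-1388) = 2657/(66 + 12) + (3 - 1*24*(4 + 576))*(-1/1388) = 2657/78 + (3 - 1*24*580)*(-1/1388) = 2657*(1/78) + (3 - 13920)*(-1/1388) = 2657/78 - 13917*(-1/1388) = 2657/78 + 13917/1388 = 2386721/54132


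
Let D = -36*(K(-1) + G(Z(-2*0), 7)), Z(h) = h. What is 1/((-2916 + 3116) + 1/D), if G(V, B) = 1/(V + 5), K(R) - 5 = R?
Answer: 756/151195 ≈ 0.0050002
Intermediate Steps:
K(R) = 5 + R
G(V, B) = 1/(5 + V)
D = -756/5 (D = -36*((5 - 1) + 1/(5 - 2*0)) = -36*(4 + 1/(5 + 0)) = -36*(4 + 1/5) = -36*(4 + ⅕) = -36*21/5 = -756/5 ≈ -151.20)
1/((-2916 + 3116) + 1/D) = 1/((-2916 + 3116) + 1/(-756/5)) = 1/(200 - 5/756) = 1/(151195/756) = 756/151195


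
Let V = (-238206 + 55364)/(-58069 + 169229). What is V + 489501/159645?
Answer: 840770669/591537940 ≈ 1.4213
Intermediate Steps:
V = -91421/55580 (V = -182842/111160 = -182842*1/111160 = -91421/55580 ≈ -1.6449)
V + 489501/159645 = -91421/55580 + 489501/159645 = -91421/55580 + 489501*(1/159645) = -91421/55580 + 163167/53215 = 840770669/591537940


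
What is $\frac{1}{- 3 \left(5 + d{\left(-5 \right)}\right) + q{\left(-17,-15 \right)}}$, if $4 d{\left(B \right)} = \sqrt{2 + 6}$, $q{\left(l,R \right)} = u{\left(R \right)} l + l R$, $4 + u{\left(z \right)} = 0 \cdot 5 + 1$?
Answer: $\frac{194}{56451} + \frac{\sqrt{2}}{56451} \approx 0.0034617$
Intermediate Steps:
$u{\left(z \right)} = -3$ ($u{\left(z \right)} = -4 + \left(0 \cdot 5 + 1\right) = -4 + \left(0 + 1\right) = -4 + 1 = -3$)
$q{\left(l,R \right)} = - 3 l + R l$ ($q{\left(l,R \right)} = - 3 l + l R = - 3 l + R l$)
$d{\left(B \right)} = \frac{\sqrt{2}}{2}$ ($d{\left(B \right)} = \frac{\sqrt{2 + 6}}{4} = \frac{\sqrt{8}}{4} = \frac{2 \sqrt{2}}{4} = \frac{\sqrt{2}}{2}$)
$\frac{1}{- 3 \left(5 + d{\left(-5 \right)}\right) + q{\left(-17,-15 \right)}} = \frac{1}{- 3 \left(5 + \frac{\sqrt{2}}{2}\right) - 17 \left(-3 - 15\right)} = \frac{1}{\left(-15 - \frac{3 \sqrt{2}}{2}\right) - -306} = \frac{1}{\left(-15 - \frac{3 \sqrt{2}}{2}\right) + 306} = \frac{1}{291 - \frac{3 \sqrt{2}}{2}}$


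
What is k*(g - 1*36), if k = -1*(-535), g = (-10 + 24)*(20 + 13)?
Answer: 227910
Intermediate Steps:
g = 462 (g = 14*33 = 462)
k = 535
k*(g - 1*36) = 535*(462 - 1*36) = 535*(462 - 36) = 535*426 = 227910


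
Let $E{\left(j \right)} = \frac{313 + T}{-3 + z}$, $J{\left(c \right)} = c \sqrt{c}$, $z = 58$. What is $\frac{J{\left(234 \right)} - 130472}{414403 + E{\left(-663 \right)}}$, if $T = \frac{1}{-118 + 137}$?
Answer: $- \frac{136343240}{433057083} + \frac{244530 \sqrt{26}}{144352361} \approx -0.3062$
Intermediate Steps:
$T = \frac{1}{19} \approx 0.052632$
$J{\left(c \right)} = c^{\frac{3}{2}}$
$E{\left(j \right)} = \frac{5948}{1045}$ ($E{\left(j \right)} = \frac{313 + \frac{1}{19}}{-3 + 58} = \frac{5948}{19 \cdot 55} = \frac{5948}{19} \cdot \frac{1}{55} = \frac{5948}{1045}$)
$\frac{J{\left(234 \right)} - 130472}{414403 + E{\left(-663 \right)}} = \frac{234^{\frac{3}{2}} - 130472}{414403 + \frac{5948}{1045}} = \frac{702 \sqrt{26} - 130472}{\frac{433057083}{1045}} = \left(-130472 + 702 \sqrt{26}\right) \frac{1045}{433057083} = - \frac{136343240}{433057083} + \frac{244530 \sqrt{26}}{144352361}$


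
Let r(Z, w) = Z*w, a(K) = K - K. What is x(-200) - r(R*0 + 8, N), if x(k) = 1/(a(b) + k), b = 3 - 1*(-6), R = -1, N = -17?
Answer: 27199/200 ≈ 136.00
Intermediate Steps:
b = 9 (b = 3 + 6 = 9)
a(K) = 0
x(k) = 1/k (x(k) = 1/(0 + k) = 1/k)
x(-200) - r(R*0 + 8, N) = 1/(-200) - (-1*0 + 8)*(-17) = -1/200 - (0 + 8)*(-17) = -1/200 - 8*(-17) = -1/200 - 1*(-136) = -1/200 + 136 = 27199/200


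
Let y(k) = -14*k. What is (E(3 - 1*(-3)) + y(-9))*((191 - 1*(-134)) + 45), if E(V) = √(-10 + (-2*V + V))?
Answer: 46620 + 1480*I ≈ 46620.0 + 1480.0*I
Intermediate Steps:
E(V) = √(-10 - V)
(E(3 - 1*(-3)) + y(-9))*((191 - 1*(-134)) + 45) = (√(-10 - (3 - 1*(-3))) - 14*(-9))*((191 - 1*(-134)) + 45) = (√(-10 - (3 + 3)) + 126)*((191 + 134) + 45) = (√(-10 - 1*6) + 126)*(325 + 45) = (√(-10 - 6) + 126)*370 = (√(-16) + 126)*370 = (4*I + 126)*370 = (126 + 4*I)*370 = 46620 + 1480*I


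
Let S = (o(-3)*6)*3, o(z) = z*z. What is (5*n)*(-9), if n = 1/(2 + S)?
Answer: -45/164 ≈ -0.27439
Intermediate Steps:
o(z) = z²
S = 162 (S = ((-3)²*6)*3 = (9*6)*3 = 54*3 = 162)
n = 1/164 (n = 1/(2 + 162) = 1/164 ≈ 0.0060976)
(5*n)*(-9) = (5*(1/164))*(-9) = (5/164)*(-9) = -45/164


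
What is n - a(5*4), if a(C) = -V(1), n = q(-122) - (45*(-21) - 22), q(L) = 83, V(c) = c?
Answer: 1051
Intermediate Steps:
n = 1050 (n = 83 - (45*(-21) - 22) = 83 - (-945 - 22) = 83 - 1*(-967) = 83 + 967 = 1050)
a(C) = -1 (a(C) = -1*1 = -1)
n - a(5*4) = 1050 - 1*(-1) = 1050 + 1 = 1051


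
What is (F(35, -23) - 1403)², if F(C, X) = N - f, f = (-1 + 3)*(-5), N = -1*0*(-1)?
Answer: 1940449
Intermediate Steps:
N = 0 (N = 0*(-1) = 0)
f = -10 (f = 2*(-5) = -10)
F(C, X) = 10 (F(C, X) = 0 - 1*(-10) = 0 + 10 = 10)
(F(35, -23) - 1403)² = (10 - 1403)² = (-1393)² = 1940449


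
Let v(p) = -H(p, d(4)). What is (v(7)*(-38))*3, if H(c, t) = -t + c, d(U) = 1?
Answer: 684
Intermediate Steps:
H(c, t) = c - t
v(p) = 1 - p (v(p) = -(p - 1*1) = -(p - 1) = -(-1 + p) = 1 - p)
(v(7)*(-38))*3 = ((1 - 1*7)*(-38))*3 = ((1 - 7)*(-38))*3 = -6*(-38)*3 = 228*3 = 684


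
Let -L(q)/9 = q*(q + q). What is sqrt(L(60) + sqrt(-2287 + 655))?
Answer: 2*sqrt(-16200 + I*sqrt(102)) ≈ 0.079349 + 254.56*I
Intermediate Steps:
L(q) = -18*q**2 (L(q) = -9*q*(q + q) = -9*q*2*q = -18*q**2)
sqrt(L(60) + sqrt(-2287 + 655)) = sqrt(-18*60**2 + sqrt(-2287 + 655)) = sqrt(-18*3600 + sqrt(-1632)) = sqrt(-64800 + 4*I*sqrt(102))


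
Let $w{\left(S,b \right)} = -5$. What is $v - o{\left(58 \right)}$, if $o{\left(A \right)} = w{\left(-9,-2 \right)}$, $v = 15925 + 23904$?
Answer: $39834$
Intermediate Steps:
$v = 39829$
$o{\left(A \right)} = -5$
$v - o{\left(58 \right)} = 39829 - -5 = 39829 + 5 = 39834$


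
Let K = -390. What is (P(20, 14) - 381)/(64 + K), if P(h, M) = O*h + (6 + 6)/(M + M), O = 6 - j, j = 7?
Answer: 1402/1141 ≈ 1.2287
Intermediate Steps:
O = -1 (O = 6 - 1*7 = 6 - 7 = -1)
P(h, M) = -h + 6/M (P(h, M) = -h + (6 + 6)/(M + M) = -h + 12/((2*M)) = -h + 12*(1/(2*M)) = -h + 6/M)
(P(20, 14) - 381)/(64 + K) = ((-1*20 + 6/14) - 381)/(64 - 390) = ((-20 + 6*(1/14)) - 381)/(-326) = ((-20 + 3/7) - 381)*(-1/326) = (-137/7 - 381)*(-1/326) = -2804/7*(-1/326) = 1402/1141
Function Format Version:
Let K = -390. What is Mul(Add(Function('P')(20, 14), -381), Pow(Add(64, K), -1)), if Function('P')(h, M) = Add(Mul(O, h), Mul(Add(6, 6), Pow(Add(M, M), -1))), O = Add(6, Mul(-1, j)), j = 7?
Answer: Rational(1402, 1141) ≈ 1.2287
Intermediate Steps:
O = -1 (O = Add(6, Mul(-1, 7)) = Add(6, -7) = -1)
Function('P')(h, M) = Add(Mul(-1, h), Mul(6, Pow(M, -1))) (Function('P')(h, M) = Add(Mul(-1, h), Mul(Add(6, 6), Pow(Add(M, M), -1))) = Add(Mul(-1, h), Mul(12, Pow(Mul(2, M), -1))) = Add(Mul(-1, h), Mul(12, Mul(Rational(1, 2), Pow(M, -1)))) = Add(Mul(-1, h), Mul(6, Pow(M, -1))))
Mul(Add(Function('P')(20, 14), -381), Pow(Add(64, K), -1)) = Mul(Add(Add(Mul(-1, 20), Mul(6, Pow(14, -1))), -381), Pow(Add(64, -390), -1)) = Mul(Add(Add(-20, Mul(6, Rational(1, 14))), -381), Pow(-326, -1)) = Mul(Add(Add(-20, Rational(3, 7)), -381), Rational(-1, 326)) = Mul(Add(Rational(-137, 7), -381), Rational(-1, 326)) = Mul(Rational(-2804, 7), Rational(-1, 326)) = Rational(1402, 1141)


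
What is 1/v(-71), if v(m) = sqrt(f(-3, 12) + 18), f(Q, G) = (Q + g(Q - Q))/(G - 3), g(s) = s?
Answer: sqrt(159)/53 ≈ 0.23792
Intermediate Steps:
f(Q, G) = Q/(-3 + G) (f(Q, G) = (Q + (Q - Q))/(G - 3) = (Q + 0)/(-3 + G) = Q/(-3 + G))
v(m) = sqrt(159)/3 (v(m) = sqrt(-3/(-3 + 12) + 18) = sqrt(-3/9 + 18) = sqrt(-3*1/9 + 18) = sqrt(-1/3 + 18) = sqrt(53/3) = sqrt(159)/3)
1/v(-71) = 1/(sqrt(159)/3) = sqrt(159)/53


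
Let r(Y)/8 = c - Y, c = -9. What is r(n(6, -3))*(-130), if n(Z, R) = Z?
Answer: 15600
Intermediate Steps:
r(Y) = -72 - 8*Y (r(Y) = 8*(-9 - Y) = -72 - 8*Y)
r(n(6, -3))*(-130) = (-72 - 8*6)*(-130) = (-72 - 48)*(-130) = -120*(-130) = 15600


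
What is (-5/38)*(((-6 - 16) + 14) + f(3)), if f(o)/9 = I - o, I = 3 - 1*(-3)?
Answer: -5/2 ≈ -2.5000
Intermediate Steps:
I = 6 (I = 3 + 3 = 6)
f(o) = 54 - 9*o (f(o) = 9*(6 - o) = 54 - 9*o)
(-5/38)*(((-6 - 16) + 14) + f(3)) = (-5/38)*(((-6 - 16) + 14) + (54 - 9*3)) = (-5*1/38)*((-22 + 14) + (54 - 27)) = -5*(-8 + 27)/38 = -5/38*19 = -5/2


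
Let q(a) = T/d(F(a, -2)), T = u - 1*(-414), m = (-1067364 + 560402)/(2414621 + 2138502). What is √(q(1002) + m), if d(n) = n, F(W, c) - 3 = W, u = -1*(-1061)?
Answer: √1135984412114971329/915177723 ≈ 1.1646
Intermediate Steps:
u = 1061
m = -506962/4553123 ≈ -0.11134
F(W, c) = 3 + W
T = 1475 (T = 1061 - 1*(-414) = 1061 + 414 = 1475)
q(a) = 1475/(3 + a)
√(q(1002) + m) = √(1475/(3 + 1002) - 506962/4553123) = √(1475/1005 - 506962/4553123) = √(1475*(1/1005) - 506962/4553123) = √(295/201 - 506962/4553123) = √(1241271923/915177723) = √1135984412114971329/915177723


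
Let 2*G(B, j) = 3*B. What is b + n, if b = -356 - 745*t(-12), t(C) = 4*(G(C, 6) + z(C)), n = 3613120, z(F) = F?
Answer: 3702164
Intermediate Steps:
G(B, j) = 3*B/2 (G(B, j) = (3*B)/2 = 3*B/2)
t(C) = 10*C (t(C) = 4*(3*C/2 + C) = 4*(5*C/2) = 10*C)
b = 89044 (b = -356 - 7450*(-12) = -356 - 745*(-120) = -356 + 89400 = 89044)
b + n = 89044 + 3613120 = 3702164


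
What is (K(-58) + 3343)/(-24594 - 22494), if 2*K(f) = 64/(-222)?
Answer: -371057/5226768 ≈ -0.070992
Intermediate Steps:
K(f) = -16/111 (K(f) = (64/(-222))/2 = (64*(-1/222))/2 = (1/2)*(-32/111) = -16/111)
(K(-58) + 3343)/(-24594 - 22494) = (-16/111 + 3343)/(-24594 - 22494) = (371057/111)/(-47088) = (371057/111)*(-1/47088) = -371057/5226768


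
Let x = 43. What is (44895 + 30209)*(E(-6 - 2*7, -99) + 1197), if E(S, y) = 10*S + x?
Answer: 78108160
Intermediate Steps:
E(S, y) = 43 + 10*S (E(S, y) = 10*S + 43 = 43 + 10*S)
(44895 + 30209)*(E(-6 - 2*7, -99) + 1197) = (44895 + 30209)*((43 + 10*(-6 - 2*7)) + 1197) = 75104*((43 + 10*(-6 - 14)) + 1197) = 75104*((43 + 10*(-20)) + 1197) = 75104*((43 - 200) + 1197) = 75104*(-157 + 1197) = 75104*1040 = 78108160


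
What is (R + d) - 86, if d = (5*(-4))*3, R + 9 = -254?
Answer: -409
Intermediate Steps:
R = -263 (R = -9 - 254 = -263)
d = -60 (d = -20*3 = -60)
(R + d) - 86 = (-263 - 60) - 86 = -323 - 86 = -409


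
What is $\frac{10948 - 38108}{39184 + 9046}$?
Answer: $- \frac{388}{689} \approx -0.56314$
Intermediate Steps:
$\frac{10948 - 38108}{39184 + 9046} = - \frac{27160}{48230} = \left(-27160\right) \frac{1}{48230} = - \frac{388}{689}$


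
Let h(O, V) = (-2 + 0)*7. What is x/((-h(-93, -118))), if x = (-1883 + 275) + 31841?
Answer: 4319/2 ≈ 2159.5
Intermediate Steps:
h(O, V) = -14 (h(O, V) = -2*7 = -14)
x = 30233 (x = -1608 + 31841 = 30233)
x/((-h(-93, -118))) = 30233/((-1*(-14))) = 30233/14 = 30233*(1/14) = 4319/2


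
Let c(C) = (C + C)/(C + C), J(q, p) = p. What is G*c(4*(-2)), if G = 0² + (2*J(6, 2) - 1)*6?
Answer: 18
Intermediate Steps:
c(C) = 1 (c(C) = (2*C)/((2*C)) = (2*C)*(1/(2*C)) = 1)
G = 18 (G = 0² + (2*2 - 1)*6 = 0 + (4 - 1)*6 = 0 + 3*6 = 0 + 18 = 18)
G*c(4*(-2)) = 18*1 = 18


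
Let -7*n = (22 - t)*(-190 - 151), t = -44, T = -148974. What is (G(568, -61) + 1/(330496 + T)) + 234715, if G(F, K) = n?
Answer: 302326887749/1270654 ≈ 2.3793e+5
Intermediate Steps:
n = 22506/7 (n = -(22 - 1*(-44))*(-190 - 151)/7 = -(22 + 44)*(-341)/7 = -66*(-341)/7 = -1/7*(-22506) = 22506/7 ≈ 3215.1)
G(F, K) = 22506/7
(G(568, -61) + 1/(330496 + T)) + 234715 = (22506/7 + 1/(330496 - 148974)) + 234715 = (22506/7 + 1/181522) + 234715 = 4085334139/1270654 + 234715 = 302326887749/1270654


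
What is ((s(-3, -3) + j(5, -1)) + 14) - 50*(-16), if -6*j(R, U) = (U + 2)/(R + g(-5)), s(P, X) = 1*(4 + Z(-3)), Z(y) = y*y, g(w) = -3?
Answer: 9923/12 ≈ 826.92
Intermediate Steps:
Z(y) = y²
s(P, X) = 13 (s(P, X) = 1*(4 + (-3)²) = 1*(4 + 9) = 1*13 = 13)
j(R, U) = -(2 + U)/(6*(-3 + R)) (j(R, U) = -(U + 2)/(6*(R - 3)) = -(2 + U)/(6*(-3 + R)))
((s(-3, -3) + j(5, -1)) + 14) - 50*(-16) = ((13 + (-2 - 1*(-1))/(6*(-3 + 5))) + 14) - 50*(-16) = ((13 + (⅙)*(-2 + 1)/2) + 14) + 800 = ((13 + (⅙)*(½)*(-1)) + 14) + 800 = ((13 - 1/12) + 14) + 800 = (155/12 + 14) + 800 = 323/12 + 800 = 9923/12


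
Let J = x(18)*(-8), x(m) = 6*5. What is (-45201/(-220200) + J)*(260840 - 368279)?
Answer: 1891026640587/73400 ≈ 2.5763e+7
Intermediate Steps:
x(m) = 30
J = -240 (J = 30*(-8) = -240)
(-45201/(-220200) + J)*(260840 - 368279) = (-45201/(-220200) - 240)*(260840 - 368279) = (-45201*(-1/220200) - 240)*(-107439) = (15067/73400 - 240)*(-107439) = -17600933/73400*(-107439) = 1891026640587/73400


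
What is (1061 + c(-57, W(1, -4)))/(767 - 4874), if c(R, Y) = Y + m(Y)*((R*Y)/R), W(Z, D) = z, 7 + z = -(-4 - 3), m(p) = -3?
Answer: -1061/4107 ≈ -0.25834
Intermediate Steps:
z = 0 (z = -7 - (-4 - 3) = -7 - 1*(-7) = -7 + 7 = 0)
W(Z, D) = 0
c(R, Y) = -2*Y (c(R, Y) = Y - 3*R*Y/R = Y - 3*Y = -2*Y)
(1061 + c(-57, W(1, -4)))/(767 - 4874) = (1061 - 2*0)/(767 - 4874) = (1061 + 0)/(-4107) = 1061*(-1/4107) = -1061/4107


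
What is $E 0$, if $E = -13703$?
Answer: $0$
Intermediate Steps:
$E 0 = \left(-13703\right) 0 = 0$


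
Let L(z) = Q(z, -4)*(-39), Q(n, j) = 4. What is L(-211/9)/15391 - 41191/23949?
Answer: -637706725/368599059 ≈ -1.7301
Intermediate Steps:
L(z) = -156 (L(z) = 4*(-39) = -156)
L(-211/9)/15391 - 41191/23949 = -156/15391 - 41191/23949 = -637706725/368599059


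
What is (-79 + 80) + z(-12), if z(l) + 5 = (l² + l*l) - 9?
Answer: 275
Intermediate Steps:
z(l) = -14 + 2*l² (z(l) = -5 + ((l² + l*l) - 9) = -5 + ((l² + l²) - 9) = -5 + (2*l² - 9) = -5 + (-9 + 2*l²) = -14 + 2*l²)
(-79 + 80) + z(-12) = (-79 + 80) + (-14 + 2*(-12)²) = 1 + (-14 + 2*144) = 1 + (-14 + 288) = 1 + 274 = 275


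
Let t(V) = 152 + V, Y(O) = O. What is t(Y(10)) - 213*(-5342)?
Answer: 1138008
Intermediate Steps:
t(Y(10)) - 213*(-5342) = (152 + 10) - 213*(-5342) = 162 - 1*(-1137846) = 162 + 1137846 = 1138008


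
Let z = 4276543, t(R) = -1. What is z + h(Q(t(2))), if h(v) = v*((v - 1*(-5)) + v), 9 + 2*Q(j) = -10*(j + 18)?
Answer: 4292116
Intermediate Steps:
Q(j) = -189/2 - 5*j (Q(j) = -9/2 + (-10*(j + 18))/2 = -9/2 + (-10*(18 + j))/2 = -9/2 + (-180 - 10*j)/2 = -9/2 + (-90 - 5*j) = -189/2 - 5*j)
h(v) = v*(5 + 2*v) (h(v) = v*((v + 5) + v) = v*((5 + v) + v) = v*(5 + 2*v))
z + h(Q(t(2))) = 4276543 + (-189/2 - 5*(-1))*(5 + 2*(-189/2 - 5*(-1))) = 4276543 + (-189/2 + 5)*(5 + 2*(-189/2 + 5)) = 4276543 - 179*(5 + 2*(-179/2))/2 = 4276543 - 179*(5 - 179)/2 = 4276543 - 179/2*(-174) = 4276543 + 15573 = 4292116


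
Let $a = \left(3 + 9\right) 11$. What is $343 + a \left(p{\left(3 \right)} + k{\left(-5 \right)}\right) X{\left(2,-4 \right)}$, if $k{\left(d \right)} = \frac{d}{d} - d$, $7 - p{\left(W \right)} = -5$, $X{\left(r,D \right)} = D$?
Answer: $-9161$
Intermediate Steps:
$p{\left(W \right)} = 12$ ($p{\left(W \right)} = 7 - -5 = 7 + 5 = 12$)
$k{\left(d \right)} = 1 - d$
$a = 132$ ($a = 12 \cdot 11 = 132$)
$343 + a \left(p{\left(3 \right)} + k{\left(-5 \right)}\right) X{\left(2,-4 \right)} = 343 + 132 \left(12 + \left(1 - -5\right)\right) \left(-4\right) = 343 + 132 \left(12 + \left(1 + 5\right)\right) \left(-4\right) = 343 + 132 \left(12 + 6\right) \left(-4\right) = 343 + 132 \cdot 18 \left(-4\right) = 343 + 132 \left(-72\right) = 343 - 9504 = -9161$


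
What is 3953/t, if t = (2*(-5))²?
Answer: 3953/100 ≈ 39.530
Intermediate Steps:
t = 100 (t = (-10)² = 100)
3953/t = 3953/100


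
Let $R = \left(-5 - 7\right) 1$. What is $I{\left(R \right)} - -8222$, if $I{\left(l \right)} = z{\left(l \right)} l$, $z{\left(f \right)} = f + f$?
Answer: $8510$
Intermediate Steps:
$R = -12$ ($R = \left(-12\right) 1 = -12$)
$z{\left(f \right)} = 2 f$
$I{\left(l \right)} = 2 l^{2}$ ($I{\left(l \right)} = 2 l l = 2 l^{2}$)
$I{\left(R \right)} - -8222 = 2 \left(-12\right)^{2} - -8222 = 2 \cdot 144 + 8222 = 288 + 8222 = 8510$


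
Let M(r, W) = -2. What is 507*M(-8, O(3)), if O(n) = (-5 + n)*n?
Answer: -1014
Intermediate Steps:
O(n) = n*(-5 + n)
507*M(-8, O(3)) = 507*(-2) = -1014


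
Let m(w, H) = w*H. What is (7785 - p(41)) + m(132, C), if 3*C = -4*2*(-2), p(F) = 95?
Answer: 8394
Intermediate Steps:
C = 16/3 (C = (-4*2*(-2))/3 = (-8*(-2))/3 = (⅓)*16 = 16/3 ≈ 5.3333)
m(w, H) = H*w
(7785 - p(41)) + m(132, C) = (7785 - 1*95) + (16/3)*132 = (7785 - 95) + 704 = 7690 + 704 = 8394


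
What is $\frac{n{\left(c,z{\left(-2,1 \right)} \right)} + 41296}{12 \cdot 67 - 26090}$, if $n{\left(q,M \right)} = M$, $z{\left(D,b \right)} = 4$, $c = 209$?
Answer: $- \frac{20650}{12643} \approx -1.6333$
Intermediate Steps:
$\frac{n{\left(c,z{\left(-2,1 \right)} \right)} + 41296}{12 \cdot 67 - 26090} = \frac{4 + 41296}{12 \cdot 67 - 26090} = \frac{41300}{804 - 26090} = \frac{41300}{-25286} = 41300 \left(- \frac{1}{25286}\right) = - \frac{20650}{12643}$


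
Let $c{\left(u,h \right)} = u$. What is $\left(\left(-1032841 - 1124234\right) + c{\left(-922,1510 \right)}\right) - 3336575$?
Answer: $-5494572$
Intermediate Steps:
$\left(\left(-1032841 - 1124234\right) + c{\left(-922,1510 \right)}\right) - 3336575 = \left(\left(-1032841 - 1124234\right) - 922\right) - 3336575 = \left(-2157075 - 922\right) - 3336575 = -2157997 - 3336575 = -5494572$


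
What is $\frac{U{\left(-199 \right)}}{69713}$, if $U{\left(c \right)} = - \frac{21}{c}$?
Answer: $\frac{3}{1981841} \approx 1.5137 \cdot 10^{-6}$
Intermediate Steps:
$\frac{U{\left(-199 \right)}}{69713} = \frac{\left(-21\right) \frac{1}{-199}}{69713} = \left(-21\right) \left(- \frac{1}{199}\right) \frac{1}{69713} = \frac{21}{199} \cdot \frac{1}{69713} = \frac{3}{1981841}$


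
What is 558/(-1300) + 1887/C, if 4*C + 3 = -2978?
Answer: -5737899/1937650 ≈ -2.9613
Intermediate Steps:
C = -2981/4 (C = -¾ + (¼)*(-2978) = -¾ - 1489/2 = -2981/4 ≈ -745.25)
558/(-1300) + 1887/C = 558/(-1300) + 1887/(-2981/4) = 558*(-1/1300) + 1887*(-4/2981) = -279/650 - 7548/2981 = -5737899/1937650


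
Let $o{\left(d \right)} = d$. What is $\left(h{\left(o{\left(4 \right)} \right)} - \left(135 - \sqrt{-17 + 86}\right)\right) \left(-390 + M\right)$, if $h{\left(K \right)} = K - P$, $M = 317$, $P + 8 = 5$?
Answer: $9344 - 73 \sqrt{69} \approx 8737.6$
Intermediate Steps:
$P = -3$ ($P = -8 + 5 = -3$)
$h{\left(K \right)} = 3 + K$ ($h{\left(K \right)} = K - -3 = K + 3 = 3 + K$)
$\left(h{\left(o{\left(4 \right)} \right)} - \left(135 - \sqrt{-17 + 86}\right)\right) \left(-390 + M\right) = \left(\left(3 + 4\right) - \left(135 - \sqrt{-17 + 86}\right)\right) \left(-390 + 317\right) = \left(7 - \left(135 - \sqrt{69}\right)\right) \left(-73\right) = \left(-128 + \sqrt{69}\right) \left(-73\right) = 9344 - 73 \sqrt{69}$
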